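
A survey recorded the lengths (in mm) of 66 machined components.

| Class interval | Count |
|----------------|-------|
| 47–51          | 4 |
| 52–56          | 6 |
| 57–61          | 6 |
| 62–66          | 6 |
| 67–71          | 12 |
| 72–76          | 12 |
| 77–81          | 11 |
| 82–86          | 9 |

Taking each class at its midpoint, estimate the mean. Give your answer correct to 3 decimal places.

Midpoints: 49, 54, 59, 64, 69, 74, 79, 84
Σfm = 4×49 + 6×54 + 6×59 + 6×64 + 12×69 + 12×74 + 11×79 + 9×84 = 4599
n = Σf = 66
Mean = 4599 / 66 = 69.6818

69.682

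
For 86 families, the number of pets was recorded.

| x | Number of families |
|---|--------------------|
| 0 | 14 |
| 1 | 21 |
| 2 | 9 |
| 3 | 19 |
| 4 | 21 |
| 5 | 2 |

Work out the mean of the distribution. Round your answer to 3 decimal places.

2.209

Values: 0, 1, 2, 3, 4, 5
Σfx = 14×0 + 21×1 + 9×2 + 19×3 + 21×4 + 2×5 = 190
n = Σf = 86
Mean = 190 / 86 = 2.2093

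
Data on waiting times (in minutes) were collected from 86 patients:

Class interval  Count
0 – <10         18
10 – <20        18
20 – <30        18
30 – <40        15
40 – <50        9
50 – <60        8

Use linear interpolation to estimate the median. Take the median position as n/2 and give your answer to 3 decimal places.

Cumulative frequencies: 18, 36, 54, 69, 78, 86
n = 86; position = n/2 = 43.
This falls in the class 20 – <30: L = 20, F = 36, f = 18, h = 10.
Median ≈ 20 + ((43 − 36) / 18) × 10 = 23.8889

23.889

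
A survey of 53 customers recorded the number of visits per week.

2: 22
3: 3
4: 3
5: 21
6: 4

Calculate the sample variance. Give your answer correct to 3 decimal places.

2.344

Values: 2, 3, 4, 5, 6
n = 53, Σfx = 194, mean = 3.6604
Σfx² = 832
Σf(x − x̄)² = Σfx² − (Σfx)²/n = 832 − 194²/53 = 121.8868
Sample variance = 121.8868 / 52 = 2.3440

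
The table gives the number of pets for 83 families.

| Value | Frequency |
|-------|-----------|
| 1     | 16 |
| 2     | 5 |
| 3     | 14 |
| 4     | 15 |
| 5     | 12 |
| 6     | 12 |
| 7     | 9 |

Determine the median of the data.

4

Cumulative frequencies: 16, 21, 35, 50, 62, 74, 83
n = 83, so the median is the value in position (n+1)/2 = 42.
Position 42 falls at value 4.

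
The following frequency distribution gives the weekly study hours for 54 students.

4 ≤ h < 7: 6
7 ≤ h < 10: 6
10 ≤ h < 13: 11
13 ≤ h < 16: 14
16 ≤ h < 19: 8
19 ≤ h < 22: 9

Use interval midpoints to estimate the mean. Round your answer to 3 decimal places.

Midpoints: 5.5, 8.5, 11.5, 14.5, 17.5, 20.5
Σfm = 6×5.5 + 6×8.5 + 11×11.5 + 14×14.5 + 8×17.5 + 9×20.5 = 738
n = Σf = 54
Mean = 738 / 54 = 13.6667

13.667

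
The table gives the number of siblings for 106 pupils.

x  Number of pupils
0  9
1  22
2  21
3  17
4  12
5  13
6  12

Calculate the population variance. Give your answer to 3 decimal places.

3.386

Values: 0, 1, 2, 3, 4, 5, 6
n = 106, Σfx = 300, mean = 2.8302
Σfx² = 1208
Σf(x − x̄)² = Σfx² − (Σfx)²/n = 1208 − 300²/106 = 358.9434
Population variance = 358.9434 / 106 = 3.3863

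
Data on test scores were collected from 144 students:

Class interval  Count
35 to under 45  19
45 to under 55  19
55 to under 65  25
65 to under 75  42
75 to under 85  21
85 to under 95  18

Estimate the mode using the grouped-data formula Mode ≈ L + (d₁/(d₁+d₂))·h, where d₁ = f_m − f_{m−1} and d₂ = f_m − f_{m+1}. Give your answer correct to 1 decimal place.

69.5

Modal class: 65 to under 75 (highest frequency 42).
d₁ = 42 − 25 = 17, d₂ = 42 − 21 = 21
Mode ≈ 65 + (17/(17+21)) × 10 = 65 + 4.4737 = 69.4737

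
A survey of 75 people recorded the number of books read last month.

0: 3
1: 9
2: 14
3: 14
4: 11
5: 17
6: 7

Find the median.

3

Cumulative frequencies: 3, 12, 26, 40, 51, 68, 75
n = 75, so the median is the value in position (n+1)/2 = 38.
Position 38 falls at value 3.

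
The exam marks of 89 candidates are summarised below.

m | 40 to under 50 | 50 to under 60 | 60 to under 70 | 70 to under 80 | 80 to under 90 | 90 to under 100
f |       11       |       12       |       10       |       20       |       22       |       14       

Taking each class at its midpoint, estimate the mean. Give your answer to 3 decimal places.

Midpoints: 45, 55, 65, 75, 85, 95
Σfm = 11×45 + 12×55 + 10×65 + 20×75 + 22×85 + 14×95 = 6505
n = Σf = 89
Mean = 6505 / 89 = 73.0899

73.090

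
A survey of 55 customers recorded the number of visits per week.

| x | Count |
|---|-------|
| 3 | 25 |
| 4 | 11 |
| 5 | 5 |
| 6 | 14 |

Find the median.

4

Cumulative frequencies: 25, 36, 41, 55
n = 55, so the median is the value in position (n+1)/2 = 28.
Position 28 falls at value 4.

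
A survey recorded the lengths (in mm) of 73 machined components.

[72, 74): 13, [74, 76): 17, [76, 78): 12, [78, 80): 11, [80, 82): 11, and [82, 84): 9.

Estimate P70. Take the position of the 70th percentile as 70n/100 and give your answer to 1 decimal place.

79.7

Cumulative frequencies: 13, 30, 42, 53, 64, 73
n = 73; position = 70n/100 = 51.1.
This falls in the class [78, 80): L = 78, F = 42, f = 11, h = 2.
70th percentile ≈ 78 + ((51.1 − 42) / 11) × 2 = 79.6545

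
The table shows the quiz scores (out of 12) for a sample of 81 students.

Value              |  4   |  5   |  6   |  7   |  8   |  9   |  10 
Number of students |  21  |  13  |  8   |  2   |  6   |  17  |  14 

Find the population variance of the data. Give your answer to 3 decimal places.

5.509

Values: 4, 5, 6, 7, 8, 9, 10
n = 81, Σfx = 552, mean = 6.8148
Σfx² = 4208
Σf(x − x̄)² = Σfx² − (Σfx)²/n = 4208 − 552²/81 = 446.2222
Population variance = 446.2222 / 81 = 5.5089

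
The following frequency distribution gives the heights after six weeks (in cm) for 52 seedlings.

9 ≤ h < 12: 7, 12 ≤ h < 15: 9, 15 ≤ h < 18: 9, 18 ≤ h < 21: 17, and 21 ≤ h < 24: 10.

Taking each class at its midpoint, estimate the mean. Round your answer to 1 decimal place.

17.3

Midpoints: 10.5, 13.5, 16.5, 19.5, 22.5
Σfm = 7×10.5 + 9×13.5 + 9×16.5 + 17×19.5 + 10×22.5 = 900
n = Σf = 52
Mean = 900 / 52 = 17.3077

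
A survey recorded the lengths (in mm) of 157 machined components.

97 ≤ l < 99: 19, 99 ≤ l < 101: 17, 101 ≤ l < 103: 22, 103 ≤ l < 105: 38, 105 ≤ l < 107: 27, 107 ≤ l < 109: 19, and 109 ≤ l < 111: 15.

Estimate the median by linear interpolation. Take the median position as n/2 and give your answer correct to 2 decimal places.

Cumulative frequencies: 19, 36, 58, 96, 123, 142, 157
n = 157; position = n/2 = 78.5.
This falls in the class 103 ≤ l < 105: L = 103, F = 58, f = 38, h = 2.
Median ≈ 103 + ((78.5 − 58) / 38) × 2 = 104.0789

104.08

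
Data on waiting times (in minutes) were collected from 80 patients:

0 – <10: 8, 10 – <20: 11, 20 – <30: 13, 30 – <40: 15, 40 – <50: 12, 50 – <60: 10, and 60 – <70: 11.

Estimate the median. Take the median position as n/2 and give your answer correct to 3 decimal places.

35.333

Cumulative frequencies: 8, 19, 32, 47, 59, 69, 80
n = 80; position = n/2 = 40.
This falls in the class 30 – <40: L = 30, F = 32, f = 15, h = 10.
Median ≈ 30 + ((40 − 32) / 15) × 10 = 35.3333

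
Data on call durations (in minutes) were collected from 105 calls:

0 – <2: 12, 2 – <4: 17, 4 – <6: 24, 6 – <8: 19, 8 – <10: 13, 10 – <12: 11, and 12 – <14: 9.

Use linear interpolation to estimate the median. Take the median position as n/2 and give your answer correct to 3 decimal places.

5.958

Cumulative frequencies: 12, 29, 53, 72, 85, 96, 105
n = 105; position = n/2 = 52.5.
This falls in the class 4 – <6: L = 4, F = 29, f = 24, h = 2.
Median ≈ 4 + ((52.5 − 29) / 24) × 2 = 5.9583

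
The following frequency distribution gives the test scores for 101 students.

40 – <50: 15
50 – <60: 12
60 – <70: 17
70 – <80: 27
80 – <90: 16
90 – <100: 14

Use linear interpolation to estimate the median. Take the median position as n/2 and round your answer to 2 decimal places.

72.41

Cumulative frequencies: 15, 27, 44, 71, 87, 101
n = 101; position = n/2 = 50.5.
This falls in the class 70 – <80: L = 70, F = 44, f = 27, h = 10.
Median ≈ 70 + ((50.5 − 44) / 27) × 10 = 72.4074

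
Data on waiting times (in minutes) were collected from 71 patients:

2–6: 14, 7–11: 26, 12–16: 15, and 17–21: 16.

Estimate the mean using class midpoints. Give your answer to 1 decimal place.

11.3

Midpoints: 4, 9, 14, 19
Σfm = 14×4 + 26×9 + 15×14 + 16×19 = 804
n = Σf = 71
Mean = 804 / 71 = 11.3239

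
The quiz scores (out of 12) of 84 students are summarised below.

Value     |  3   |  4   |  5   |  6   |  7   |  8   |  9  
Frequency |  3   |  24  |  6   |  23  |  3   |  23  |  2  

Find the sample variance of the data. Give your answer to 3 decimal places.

2.906

Values: 3, 4, 5, 6, 7, 8, 9
n = 84, Σfx = 496, mean = 5.9048
Σfx² = 3170
Σf(x − x̄)² = Σfx² − (Σfx)²/n = 3170 − 496²/84 = 241.2381
Sample variance = 241.2381 / 83 = 2.9065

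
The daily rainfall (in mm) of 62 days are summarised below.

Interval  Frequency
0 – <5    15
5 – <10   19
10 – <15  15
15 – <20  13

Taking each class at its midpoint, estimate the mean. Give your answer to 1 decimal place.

Midpoints: 2.5, 7.5, 12.5, 17.5
Σfm = 15×2.5 + 19×7.5 + 15×12.5 + 13×17.5 = 595
n = Σf = 62
Mean = 595 / 62 = 9.5968

9.6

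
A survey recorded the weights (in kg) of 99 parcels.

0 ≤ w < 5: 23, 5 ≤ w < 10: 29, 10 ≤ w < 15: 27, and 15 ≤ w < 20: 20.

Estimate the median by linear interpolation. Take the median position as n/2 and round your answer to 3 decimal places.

9.569

Cumulative frequencies: 23, 52, 79, 99
n = 99; position = n/2 = 49.5.
This falls in the class 5 ≤ w < 10: L = 5, F = 23, f = 29, h = 5.
Median ≈ 5 + ((49.5 − 23) / 29) × 5 = 9.5690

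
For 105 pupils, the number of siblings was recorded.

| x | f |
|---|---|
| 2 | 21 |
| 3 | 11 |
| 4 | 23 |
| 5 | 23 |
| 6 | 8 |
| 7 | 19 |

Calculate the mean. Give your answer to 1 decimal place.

Values: 2, 3, 4, 5, 6, 7
Σfx = 21×2 + 11×3 + 23×4 + 23×5 + 8×6 + 19×7 = 463
n = Σf = 105
Mean = 463 / 105 = 4.4095

4.4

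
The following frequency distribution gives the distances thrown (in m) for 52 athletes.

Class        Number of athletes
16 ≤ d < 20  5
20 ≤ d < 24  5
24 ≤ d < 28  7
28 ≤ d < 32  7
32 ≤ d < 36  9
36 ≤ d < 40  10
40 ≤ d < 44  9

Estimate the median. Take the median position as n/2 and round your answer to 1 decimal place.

32.9

Cumulative frequencies: 5, 10, 17, 24, 33, 43, 52
n = 52; position = n/2 = 26.
This falls in the class 32 ≤ d < 36: L = 32, F = 24, f = 9, h = 4.
Median ≈ 32 + ((26 − 24) / 9) × 4 = 32.8889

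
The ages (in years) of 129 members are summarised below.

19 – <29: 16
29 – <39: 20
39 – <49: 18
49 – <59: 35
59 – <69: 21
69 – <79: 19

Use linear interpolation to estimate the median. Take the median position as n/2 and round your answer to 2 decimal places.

52.00

Cumulative frequencies: 16, 36, 54, 89, 110, 129
n = 129; position = n/2 = 64.5.
This falls in the class 49 – <59: L = 49, F = 54, f = 35, h = 10.
Median ≈ 49 + ((64.5 − 54) / 35) × 10 = 52.0000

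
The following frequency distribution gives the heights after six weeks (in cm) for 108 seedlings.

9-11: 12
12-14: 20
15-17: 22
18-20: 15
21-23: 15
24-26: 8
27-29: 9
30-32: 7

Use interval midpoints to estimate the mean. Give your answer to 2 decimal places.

18.67

Midpoints: 10, 13, 16, 19, 22, 25, 28, 31
Σfm = 12×10 + 20×13 + 22×16 + 15×19 + 15×22 + 8×25 + 9×28 + 7×31 = 2016
n = Σf = 108
Mean = 2016 / 108 = 18.6667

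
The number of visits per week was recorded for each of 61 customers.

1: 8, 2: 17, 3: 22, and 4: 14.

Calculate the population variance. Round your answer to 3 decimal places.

0.936

Values: 1, 2, 3, 4
n = 61, Σfx = 164, mean = 2.6885
Σfx² = 498
Σf(x − x̄)² = Σfx² − (Σfx)²/n = 498 − 164²/61 = 57.0820
Population variance = 57.0820 / 61 = 0.9358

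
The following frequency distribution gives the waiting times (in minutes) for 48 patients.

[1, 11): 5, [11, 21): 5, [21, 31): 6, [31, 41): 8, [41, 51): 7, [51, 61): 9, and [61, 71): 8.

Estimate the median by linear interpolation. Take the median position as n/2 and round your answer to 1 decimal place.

Cumulative frequencies: 5, 10, 16, 24, 31, 40, 48
n = 48; position = n/2 = 24.
This falls in the class [31, 41): L = 31, F = 16, f = 8, h = 10.
Median ≈ 31 + ((24 − 16) / 8) × 10 = 41.0000

41.0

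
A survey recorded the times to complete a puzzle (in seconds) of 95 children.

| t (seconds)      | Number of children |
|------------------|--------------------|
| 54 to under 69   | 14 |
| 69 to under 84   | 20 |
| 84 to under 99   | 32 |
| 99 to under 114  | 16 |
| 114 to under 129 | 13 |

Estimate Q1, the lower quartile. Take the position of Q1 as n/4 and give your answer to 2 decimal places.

Cumulative frequencies: 14, 34, 66, 82, 95
n = 95; position = n/4 = 23.75.
This falls in the class 69 to under 84: L = 69, F = 14, f = 20, h = 15.
Lower quartile ≈ 69 + ((23.75 − 14) / 20) × 15 = 76.3125

76.31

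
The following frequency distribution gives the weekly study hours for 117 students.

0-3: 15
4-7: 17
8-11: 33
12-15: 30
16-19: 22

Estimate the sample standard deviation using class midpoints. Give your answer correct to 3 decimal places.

5.103

Midpoints: 1.5, 5.5, 9.5, 13.5, 17.5
n = 117, Σfm = 1219.5, mean = 10.4231
Σfm² = 15731.25
Σf(m − x̄)² = Σfm² − (Σfm)²/n = 15731.25 − 1219.5²/117 = 3020.3077
Sample variance = 3020.3077 / 116 = 26.0371
Standard deviation = √26.0371 = 5.1027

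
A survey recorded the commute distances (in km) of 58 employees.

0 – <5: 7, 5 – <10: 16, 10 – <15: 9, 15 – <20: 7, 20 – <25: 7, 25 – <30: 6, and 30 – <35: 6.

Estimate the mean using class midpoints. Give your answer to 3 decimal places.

Midpoints: 2.5, 7.5, 12.5, 17.5, 22.5, 27.5, 32.5
Σfm = 7×2.5 + 16×7.5 + 9×12.5 + 7×17.5 + 7×22.5 + 6×27.5 + 6×32.5 = 890
n = Σf = 58
Mean = 890 / 58 = 15.3448

15.345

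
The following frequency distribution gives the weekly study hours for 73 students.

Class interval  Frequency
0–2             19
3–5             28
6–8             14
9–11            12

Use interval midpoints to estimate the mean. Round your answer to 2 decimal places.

4.78

Midpoints: 1, 4, 7, 10
Σfm = 19×1 + 28×4 + 14×7 + 12×10 = 349
n = Σf = 73
Mean = 349 / 73 = 4.7808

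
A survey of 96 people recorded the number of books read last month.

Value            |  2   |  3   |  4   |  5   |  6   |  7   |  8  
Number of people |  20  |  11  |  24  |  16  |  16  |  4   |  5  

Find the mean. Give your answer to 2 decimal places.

Values: 2, 3, 4, 5, 6, 7, 8
Σfx = 20×2 + 11×3 + 24×4 + 16×5 + 16×6 + 4×7 + 5×8 = 413
n = Σf = 96
Mean = 413 / 96 = 4.3021

4.30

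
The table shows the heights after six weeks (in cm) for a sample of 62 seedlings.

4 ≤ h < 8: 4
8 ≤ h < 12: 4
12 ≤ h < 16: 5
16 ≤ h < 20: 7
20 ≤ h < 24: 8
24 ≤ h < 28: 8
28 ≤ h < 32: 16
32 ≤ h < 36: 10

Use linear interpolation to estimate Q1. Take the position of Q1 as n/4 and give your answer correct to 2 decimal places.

Cumulative frequencies: 4, 8, 13, 20, 28, 36, 52, 62
n = 62; position = n/4 = 15.5.
This falls in the class 16 ≤ h < 20: L = 16, F = 13, f = 7, h = 4.
Lower quartile ≈ 16 + ((15.5 − 13) / 7) × 4 = 17.4286

17.43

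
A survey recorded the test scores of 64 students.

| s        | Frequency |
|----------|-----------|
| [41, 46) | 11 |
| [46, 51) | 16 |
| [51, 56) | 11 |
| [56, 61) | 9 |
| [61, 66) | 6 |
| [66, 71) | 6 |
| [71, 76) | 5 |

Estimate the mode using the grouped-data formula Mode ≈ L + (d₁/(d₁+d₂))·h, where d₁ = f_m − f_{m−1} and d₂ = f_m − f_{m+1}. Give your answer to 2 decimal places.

48.50

Modal class: [46, 51) (highest frequency 16).
d₁ = 16 − 11 = 5, d₂ = 16 − 11 = 5
Mode ≈ 46 + (5/(5+5)) × 5 = 46 + 2.5000 = 48.5000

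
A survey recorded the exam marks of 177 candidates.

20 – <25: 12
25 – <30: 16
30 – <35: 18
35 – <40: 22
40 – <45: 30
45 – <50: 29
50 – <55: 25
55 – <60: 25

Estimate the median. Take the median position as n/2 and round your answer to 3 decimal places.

Cumulative frequencies: 12, 28, 46, 68, 98, 127, 152, 177
n = 177; position = n/2 = 88.5.
This falls in the class 40 – <45: L = 40, F = 68, f = 30, h = 5.
Median ≈ 40 + ((88.5 − 68) / 30) × 5 = 43.4167

43.417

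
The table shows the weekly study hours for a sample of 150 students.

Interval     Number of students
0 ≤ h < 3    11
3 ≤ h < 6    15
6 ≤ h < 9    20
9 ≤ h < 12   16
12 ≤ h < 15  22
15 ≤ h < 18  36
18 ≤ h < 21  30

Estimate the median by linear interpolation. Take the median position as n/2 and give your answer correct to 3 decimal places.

Cumulative frequencies: 11, 26, 46, 62, 84, 120, 150
n = 150; position = n/2 = 75.
This falls in the class 12 ≤ h < 15: L = 12, F = 62, f = 22, h = 3.
Median ≈ 12 + ((75 − 62) / 22) × 3 = 13.7727

13.773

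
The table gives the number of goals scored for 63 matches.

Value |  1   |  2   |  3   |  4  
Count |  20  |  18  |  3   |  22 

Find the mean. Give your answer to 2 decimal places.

Values: 1, 2, 3, 4
Σfx = 20×1 + 18×2 + 3×3 + 22×4 = 153
n = Σf = 63
Mean = 153 / 63 = 2.4286

2.43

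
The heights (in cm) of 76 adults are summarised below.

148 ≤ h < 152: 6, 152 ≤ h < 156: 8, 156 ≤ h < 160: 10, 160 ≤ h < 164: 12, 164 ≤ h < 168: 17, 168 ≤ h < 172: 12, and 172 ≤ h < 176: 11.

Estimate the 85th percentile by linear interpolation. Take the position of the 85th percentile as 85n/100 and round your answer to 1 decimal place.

Cumulative frequencies: 6, 14, 24, 36, 53, 65, 76
n = 76; position = 85n/100 = 64.6.
This falls in the class 168 ≤ h < 172: L = 168, F = 53, f = 12, h = 4.
85th percentile ≈ 168 + ((64.6 − 53) / 12) × 4 = 171.8667

171.9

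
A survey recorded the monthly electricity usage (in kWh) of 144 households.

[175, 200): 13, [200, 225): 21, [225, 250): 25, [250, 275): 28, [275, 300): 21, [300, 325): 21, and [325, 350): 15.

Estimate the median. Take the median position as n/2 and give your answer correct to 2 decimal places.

Cumulative frequencies: 13, 34, 59, 87, 108, 129, 144
n = 144; position = n/2 = 72.
This falls in the class [250, 275): L = 250, F = 59, f = 28, h = 25.
Median ≈ 250 + ((72 − 59) / 28) × 25 = 261.6071

261.61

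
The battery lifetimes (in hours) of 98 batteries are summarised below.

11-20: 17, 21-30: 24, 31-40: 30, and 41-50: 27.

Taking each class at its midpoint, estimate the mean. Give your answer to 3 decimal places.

32.337

Midpoints: 15.5, 25.5, 35.5, 45.5
Σfm = 17×15.5 + 24×25.5 + 30×35.5 + 27×45.5 = 3169
n = Σf = 98
Mean = 3169 / 98 = 32.3367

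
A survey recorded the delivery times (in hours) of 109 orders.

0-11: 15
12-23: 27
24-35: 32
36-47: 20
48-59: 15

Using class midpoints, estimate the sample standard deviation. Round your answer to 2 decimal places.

14.90

Midpoints: 5.5, 17.5, 29.5, 41.5, 53.5
n = 109, Σfm = 3131.5, mean = 28.7294
Σfm² = 113949.25
Σf(m − x̄)² = Σfm² − (Σfm)²/n = 113949.25 − 3131.5²/109 = 23983.2661
Sample variance = 23983.2661 / 108 = 222.0673
Standard deviation = √222.0673 = 14.9019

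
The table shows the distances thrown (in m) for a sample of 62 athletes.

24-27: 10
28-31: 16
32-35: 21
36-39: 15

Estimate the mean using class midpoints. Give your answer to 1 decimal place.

Midpoints: 25.5, 29.5, 33.5, 37.5
Σfm = 10×25.5 + 16×29.5 + 21×33.5 + 15×37.5 = 1993
n = Σf = 62
Mean = 1993 / 62 = 32.1452

32.1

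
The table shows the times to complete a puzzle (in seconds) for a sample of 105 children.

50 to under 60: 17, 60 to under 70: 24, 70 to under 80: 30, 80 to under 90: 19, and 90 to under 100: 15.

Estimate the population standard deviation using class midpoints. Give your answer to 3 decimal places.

Midpoints: 55, 65, 75, 85, 95
n = 105, Σfm = 7785, mean = 74.1429
Σfm² = 594225
Σf(m − x̄)² = Σfm² − (Σfm)²/n = 594225 − 7785²/105 = 17022.8571
Population variance = 17022.8571 / 105 = 162.1224
Standard deviation = √162.1224 = 12.7327

12.733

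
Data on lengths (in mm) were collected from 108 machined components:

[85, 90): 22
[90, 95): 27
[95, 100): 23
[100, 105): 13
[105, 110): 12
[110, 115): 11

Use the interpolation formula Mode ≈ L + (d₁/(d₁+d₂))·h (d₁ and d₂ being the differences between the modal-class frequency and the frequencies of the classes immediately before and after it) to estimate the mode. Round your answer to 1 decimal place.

Modal class: [90, 95) (highest frequency 27).
d₁ = 27 − 22 = 5, d₂ = 27 − 23 = 4
Mode ≈ 90 + (5/(5+4)) × 5 = 90 + 2.7778 = 92.7778

92.8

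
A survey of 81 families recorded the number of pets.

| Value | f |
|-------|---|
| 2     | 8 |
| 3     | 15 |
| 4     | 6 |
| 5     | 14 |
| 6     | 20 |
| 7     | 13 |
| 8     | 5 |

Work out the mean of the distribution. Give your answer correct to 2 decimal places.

5.01

Values: 2, 3, 4, 5, 6, 7, 8
Σfx = 8×2 + 15×3 + 6×4 + 14×5 + 20×6 + 13×7 + 5×8 = 406
n = Σf = 81
Mean = 406 / 81 = 5.0123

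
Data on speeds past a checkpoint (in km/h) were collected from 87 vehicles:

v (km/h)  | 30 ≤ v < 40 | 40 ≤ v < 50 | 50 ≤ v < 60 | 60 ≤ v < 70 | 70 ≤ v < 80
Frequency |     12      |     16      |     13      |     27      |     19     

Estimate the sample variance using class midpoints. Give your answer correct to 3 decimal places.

Midpoints: 35, 45, 55, 65, 75
n = 87, Σfm = 5035, mean = 57.8736
Σfm² = 307375
Σf(m − x̄)² = Σfm² − (Σfm)²/n = 307375 − 5035²/87 = 15981.6092
Sample variance = 15981.6092 / 86 = 185.8327

185.833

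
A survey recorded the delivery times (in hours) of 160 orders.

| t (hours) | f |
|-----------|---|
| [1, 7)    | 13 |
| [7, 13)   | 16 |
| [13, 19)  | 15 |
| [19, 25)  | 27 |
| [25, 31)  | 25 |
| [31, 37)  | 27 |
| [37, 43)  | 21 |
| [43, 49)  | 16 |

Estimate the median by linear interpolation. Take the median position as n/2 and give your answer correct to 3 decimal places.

Cumulative frequencies: 13, 29, 44, 71, 96, 123, 144, 160
n = 160; position = n/2 = 80.
This falls in the class [25, 31): L = 25, F = 71, f = 25, h = 6.
Median ≈ 25 + ((80 − 71) / 25) × 6 = 27.1600

27.160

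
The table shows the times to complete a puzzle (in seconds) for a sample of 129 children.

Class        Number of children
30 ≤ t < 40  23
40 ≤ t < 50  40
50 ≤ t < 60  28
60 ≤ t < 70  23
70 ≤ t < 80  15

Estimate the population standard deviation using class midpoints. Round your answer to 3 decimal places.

12.654

Midpoints: 35, 45, 55, 65, 75
n = 129, Σfm = 6765, mean = 52.4419
Σfm² = 375425
Σf(m − x̄)² = Σfm² − (Σfm)²/n = 375425 − 6765²/129 = 20655.8140
Population variance = 20655.8140 / 129 = 160.1226
Standard deviation = √160.1226 = 12.6540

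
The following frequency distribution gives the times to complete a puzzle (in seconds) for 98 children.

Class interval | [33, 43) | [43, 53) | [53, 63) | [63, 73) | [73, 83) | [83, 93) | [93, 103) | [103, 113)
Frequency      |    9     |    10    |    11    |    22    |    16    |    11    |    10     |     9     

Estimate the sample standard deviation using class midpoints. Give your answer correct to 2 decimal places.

Midpoints: 38, 48, 58, 68, 78, 88, 98, 108
n = 98, Σfm = 7124, mean = 72.6939
Σfm² = 558312
Σf(m − x̄)² = Σfm² − (Σfm)²/n = 558312 − 7124²/98 = 40440.8163
Sample variance = 40440.8163 / 97 = 416.9156
Standard deviation = √416.9156 = 20.4185

20.42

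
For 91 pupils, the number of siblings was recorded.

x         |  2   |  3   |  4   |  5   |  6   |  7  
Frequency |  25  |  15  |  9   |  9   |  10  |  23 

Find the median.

Cumulative frequencies: 25, 40, 49, 58, 68, 91
n = 91, so the median is the value in position (n+1)/2 = 46.
Position 46 falls at value 4.

4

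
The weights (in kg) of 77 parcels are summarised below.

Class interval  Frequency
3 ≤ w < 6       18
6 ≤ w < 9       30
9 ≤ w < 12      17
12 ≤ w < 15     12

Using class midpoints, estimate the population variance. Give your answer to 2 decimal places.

8.90

Midpoints: 4.5, 7.5, 10.5, 13.5
n = 77, Σfm = 646.5, mean = 8.3961
Σfm² = 6113.25
Σf(m − x̄)² = Σfm² − (Σfm)²/n = 6113.25 − 646.5²/77 = 685.1688
Population variance = 685.1688 / 77 = 8.8983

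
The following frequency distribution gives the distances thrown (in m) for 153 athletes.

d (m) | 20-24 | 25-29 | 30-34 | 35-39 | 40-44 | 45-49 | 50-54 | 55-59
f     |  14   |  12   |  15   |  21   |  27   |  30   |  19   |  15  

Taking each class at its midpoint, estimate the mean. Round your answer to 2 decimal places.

Midpoints: 22, 27, 32, 37, 42, 47, 52, 57
Σfm = 14×22 + 12×27 + 15×32 + 21×37 + 27×42 + 30×47 + 19×52 + 15×57 = 6276
n = Σf = 153
Mean = 6276 / 153 = 41.0196

41.02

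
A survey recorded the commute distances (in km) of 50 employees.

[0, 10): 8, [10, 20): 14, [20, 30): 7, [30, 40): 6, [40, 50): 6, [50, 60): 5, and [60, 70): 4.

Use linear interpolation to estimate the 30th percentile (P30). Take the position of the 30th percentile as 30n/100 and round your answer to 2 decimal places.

15.00

Cumulative frequencies: 8, 22, 29, 35, 41, 46, 50
n = 50; position = 30n/100 = 15.
This falls in the class [10, 20): L = 10, F = 8, f = 14, h = 10.
30th percentile ≈ 10 + ((15 − 8) / 14) × 10 = 15.0000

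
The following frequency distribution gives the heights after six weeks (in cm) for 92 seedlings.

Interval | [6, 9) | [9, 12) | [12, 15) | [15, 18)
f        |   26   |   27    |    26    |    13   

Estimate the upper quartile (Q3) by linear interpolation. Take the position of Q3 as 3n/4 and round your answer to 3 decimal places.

13.846

Cumulative frequencies: 26, 53, 79, 92
n = 92; position = 3n/4 = 69.
This falls in the class [12, 15): L = 12, F = 53, f = 26, h = 3.
Upper quartile ≈ 12 + ((69 − 53) / 26) × 3 = 13.8462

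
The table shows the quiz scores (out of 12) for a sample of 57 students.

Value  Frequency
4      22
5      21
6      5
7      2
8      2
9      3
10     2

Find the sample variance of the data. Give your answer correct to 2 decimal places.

2.63

Values: 4, 5, 6, 7, 8, 9, 10
n = 57, Σfx = 300, mean = 5.2632
Σfx² = 1726
Σf(x − x̄)² = Σfx² − (Σfx)²/n = 1726 − 300²/57 = 147.0526
Sample variance = 147.0526 / 56 = 2.6259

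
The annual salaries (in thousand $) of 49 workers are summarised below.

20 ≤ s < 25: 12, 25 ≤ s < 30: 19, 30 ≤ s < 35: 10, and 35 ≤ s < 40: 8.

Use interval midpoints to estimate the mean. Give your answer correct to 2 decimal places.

Midpoints: 22.5, 27.5, 32.5, 37.5
Σfm = 12×22.5 + 19×27.5 + 10×32.5 + 8×37.5 = 1417.5
n = Σf = 49
Mean = 1417.5 / 49 = 28.9286

28.93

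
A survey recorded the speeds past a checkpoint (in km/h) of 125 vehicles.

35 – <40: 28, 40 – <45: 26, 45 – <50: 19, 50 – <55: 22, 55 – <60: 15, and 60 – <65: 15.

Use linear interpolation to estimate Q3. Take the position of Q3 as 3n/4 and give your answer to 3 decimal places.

Cumulative frequencies: 28, 54, 73, 95, 110, 125
n = 125; position = 3n/4 = 93.75.
This falls in the class 50 – <55: L = 50, F = 73, f = 22, h = 5.
Upper quartile ≈ 50 + ((93.75 − 73) / 22) × 5 = 54.7159

54.716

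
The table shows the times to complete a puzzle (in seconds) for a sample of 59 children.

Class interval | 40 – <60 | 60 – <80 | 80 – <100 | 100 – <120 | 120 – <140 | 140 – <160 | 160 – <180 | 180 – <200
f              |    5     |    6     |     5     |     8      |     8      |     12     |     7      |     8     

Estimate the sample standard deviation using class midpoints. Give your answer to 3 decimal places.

Midpoints: 50, 70, 90, 110, 130, 150, 170, 190
n = 59, Σfm = 7550, mean = 127.9661
Σfm² = 1075500
Σf(m − x̄)² = Σfm² − (Σfm)²/n = 1075500 − 7550²/59 = 109355.9322
Sample variance = 109355.9322 / 58 = 1885.4471
Standard deviation = √1885.4471 = 43.4217

43.422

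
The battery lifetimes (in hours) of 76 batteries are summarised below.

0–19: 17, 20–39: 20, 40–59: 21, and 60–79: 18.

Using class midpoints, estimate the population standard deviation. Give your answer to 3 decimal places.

21.637

Midpoints: 9.5, 29.5, 49.5, 69.5
n = 76, Σfm = 3042, mean = 40.0263
Σfm² = 157339
Σf(m − x̄)² = Σfm² − (Σfm)²/n = 157339 − 3042²/76 = 35578.9474
Population variance = 35578.9474 / 76 = 468.1440
Standard deviation = √468.1440 = 21.6366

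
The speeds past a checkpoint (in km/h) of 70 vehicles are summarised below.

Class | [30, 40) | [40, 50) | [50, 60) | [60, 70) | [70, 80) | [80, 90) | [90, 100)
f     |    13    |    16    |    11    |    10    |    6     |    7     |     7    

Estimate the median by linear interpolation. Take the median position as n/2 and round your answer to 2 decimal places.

55.45

Cumulative frequencies: 13, 29, 40, 50, 56, 63, 70
n = 70; position = n/2 = 35.
This falls in the class [50, 60): L = 50, F = 29, f = 11, h = 10.
Median ≈ 50 + ((35 − 29) / 11) × 10 = 55.4545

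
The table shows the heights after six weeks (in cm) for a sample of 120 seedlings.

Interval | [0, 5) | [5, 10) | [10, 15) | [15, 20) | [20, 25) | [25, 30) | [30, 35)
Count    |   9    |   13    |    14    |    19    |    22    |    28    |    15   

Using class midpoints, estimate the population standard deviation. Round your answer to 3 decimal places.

9.012

Midpoints: 2.5, 7.5, 12.5, 17.5, 22.5, 27.5, 32.5
n = 120, Σfm = 2380, mean = 19.8333
Σfm² = 56950
Σf(m − x̄)² = Σfm² − (Σfm)²/n = 56950 − 2380²/120 = 9746.6667
Population variance = 9746.6667 / 120 = 81.2222
Standard deviation = √81.2222 = 9.0123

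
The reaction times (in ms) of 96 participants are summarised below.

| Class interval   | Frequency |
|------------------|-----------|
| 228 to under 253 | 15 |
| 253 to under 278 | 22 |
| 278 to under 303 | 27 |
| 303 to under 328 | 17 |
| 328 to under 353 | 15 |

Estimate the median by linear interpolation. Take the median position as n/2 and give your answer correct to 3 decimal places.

288.185

Cumulative frequencies: 15, 37, 64, 81, 96
n = 96; position = n/2 = 48.
This falls in the class 278 to under 303: L = 278, F = 37, f = 27, h = 25.
Median ≈ 278 + ((48 − 37) / 27) × 25 = 288.1852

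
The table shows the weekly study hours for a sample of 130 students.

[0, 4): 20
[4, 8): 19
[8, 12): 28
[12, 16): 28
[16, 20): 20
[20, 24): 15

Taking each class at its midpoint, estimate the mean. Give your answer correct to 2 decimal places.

11.66

Midpoints: 2, 6, 10, 14, 18, 22
Σfm = 20×2 + 19×6 + 28×10 + 28×14 + 20×18 + 15×22 = 1516
n = Σf = 130
Mean = 1516 / 130 = 11.6615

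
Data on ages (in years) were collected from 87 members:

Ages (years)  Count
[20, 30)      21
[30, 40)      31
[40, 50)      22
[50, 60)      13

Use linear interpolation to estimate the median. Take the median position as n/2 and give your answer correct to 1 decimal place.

Cumulative frequencies: 21, 52, 74, 87
n = 87; position = n/2 = 43.5.
This falls in the class [30, 40): L = 30, F = 21, f = 31, h = 10.
Median ≈ 30 + ((43.5 − 21) / 31) × 10 = 37.2581

37.3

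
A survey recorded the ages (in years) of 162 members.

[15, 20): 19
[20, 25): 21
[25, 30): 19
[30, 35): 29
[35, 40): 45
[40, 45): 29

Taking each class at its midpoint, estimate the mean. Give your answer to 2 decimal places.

32.04

Midpoints: 17.5, 22.5, 27.5, 32.5, 37.5, 42.5
Σfm = 19×17.5 + 21×22.5 + 19×27.5 + 29×32.5 + 45×37.5 + 29×42.5 = 5190
n = Σf = 162
Mean = 5190 / 162 = 32.0370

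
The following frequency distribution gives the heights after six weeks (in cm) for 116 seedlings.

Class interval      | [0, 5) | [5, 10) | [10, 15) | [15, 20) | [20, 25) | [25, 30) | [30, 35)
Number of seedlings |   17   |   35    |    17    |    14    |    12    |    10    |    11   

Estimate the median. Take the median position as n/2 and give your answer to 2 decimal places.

11.76

Cumulative frequencies: 17, 52, 69, 83, 95, 105, 116
n = 116; position = n/2 = 58.
This falls in the class [10, 15): L = 10, F = 52, f = 17, h = 5.
Median ≈ 10 + ((58 − 52) / 17) × 5 = 11.7647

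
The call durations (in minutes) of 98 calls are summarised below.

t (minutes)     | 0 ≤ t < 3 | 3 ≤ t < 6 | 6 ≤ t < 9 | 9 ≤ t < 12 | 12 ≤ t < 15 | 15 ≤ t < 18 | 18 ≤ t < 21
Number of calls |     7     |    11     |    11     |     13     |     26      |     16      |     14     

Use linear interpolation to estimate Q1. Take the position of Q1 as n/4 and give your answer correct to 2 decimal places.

7.77

Cumulative frequencies: 7, 18, 29, 42, 68, 84, 98
n = 98; position = n/4 = 24.5.
This falls in the class 6 ≤ t < 9: L = 6, F = 18, f = 11, h = 3.
Lower quartile ≈ 6 + ((24.5 − 18) / 11) × 3 = 7.7727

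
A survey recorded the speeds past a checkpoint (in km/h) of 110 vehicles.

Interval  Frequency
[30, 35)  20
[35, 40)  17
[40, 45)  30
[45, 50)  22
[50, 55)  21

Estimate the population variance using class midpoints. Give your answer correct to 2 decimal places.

46.04

Midpoints: 32.5, 37.5, 42.5, 47.5, 52.5
n = 110, Σfm = 4710, mean = 42.8182
Σfm² = 206737.5
Σf(m − x̄)² = Σfm² − (Σfm)²/n = 206737.5 − 4710²/110 = 5063.8636
Population variance = 5063.8636 / 110 = 46.0351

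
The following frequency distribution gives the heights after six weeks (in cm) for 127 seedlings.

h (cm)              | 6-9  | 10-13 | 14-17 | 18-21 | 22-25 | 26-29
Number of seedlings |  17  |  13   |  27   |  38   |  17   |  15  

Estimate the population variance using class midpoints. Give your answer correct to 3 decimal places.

35.706

Midpoints: 7.5, 11.5, 15.5, 19.5, 23.5, 27.5
n = 127, Σfm = 2248.5, mean = 17.7047
Σfm² = 44343.75
Σf(m − x̄)² = Σfm² − (Σfm)²/n = 44343.75 − 2248.5²/127 = 4534.6772
Population variance = 4534.6772 / 127 = 35.7061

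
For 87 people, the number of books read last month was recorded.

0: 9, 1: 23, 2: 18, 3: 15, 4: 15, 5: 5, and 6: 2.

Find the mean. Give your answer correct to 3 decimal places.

Values: 0, 1, 2, 3, 4, 5, 6
Σfx = 9×0 + 23×1 + 18×2 + 15×3 + 15×4 + 5×5 + 2×6 = 201
n = Σf = 87
Mean = 201 / 87 = 2.3103

2.310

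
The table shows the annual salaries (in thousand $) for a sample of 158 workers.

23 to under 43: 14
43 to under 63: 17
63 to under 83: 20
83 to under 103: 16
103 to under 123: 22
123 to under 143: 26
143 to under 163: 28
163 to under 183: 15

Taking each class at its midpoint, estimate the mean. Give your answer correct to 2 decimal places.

Midpoints: 33, 53, 73, 93, 113, 133, 153, 173
Σfm = 14×33 + 17×53 + 20×73 + 16×93 + 22×113 + 26×133 + 28×153 + 15×173 = 17134
n = Σf = 158
Mean = 17134 / 158 = 108.4430

108.44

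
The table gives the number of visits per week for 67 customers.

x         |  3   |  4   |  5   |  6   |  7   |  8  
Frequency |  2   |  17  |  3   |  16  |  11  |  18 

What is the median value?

Cumulative frequencies: 2, 19, 22, 38, 49, 67
n = 67, so the median is the value in position (n+1)/2 = 34.
Position 34 falls at value 6.

6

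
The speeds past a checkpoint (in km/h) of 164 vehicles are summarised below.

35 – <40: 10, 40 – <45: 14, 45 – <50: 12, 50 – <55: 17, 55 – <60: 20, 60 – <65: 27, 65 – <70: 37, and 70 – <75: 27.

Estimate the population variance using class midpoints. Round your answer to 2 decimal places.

Midpoints: 37.5, 42.5, 47.5, 52.5, 57.5, 62.5, 67.5, 72.5
n = 164, Σfm = 9725, mean = 59.2988
Σfm² = 595375
Σf(m − x̄)² = Σfm² − (Σfm)²/n = 595375 − 9725²/164 = 18694.3598
Population variance = 18694.3598 / 164 = 113.9900

113.99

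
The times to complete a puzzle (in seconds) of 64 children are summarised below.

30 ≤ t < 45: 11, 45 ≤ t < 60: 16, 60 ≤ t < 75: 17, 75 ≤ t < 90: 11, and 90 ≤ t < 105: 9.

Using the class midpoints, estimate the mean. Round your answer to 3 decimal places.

65.391

Midpoints: 37.5, 52.5, 67.5, 82.5, 97.5
Σfm = 11×37.5 + 16×52.5 + 17×67.5 + 11×82.5 + 9×97.5 = 4185
n = Σf = 64
Mean = 4185 / 64 = 65.3906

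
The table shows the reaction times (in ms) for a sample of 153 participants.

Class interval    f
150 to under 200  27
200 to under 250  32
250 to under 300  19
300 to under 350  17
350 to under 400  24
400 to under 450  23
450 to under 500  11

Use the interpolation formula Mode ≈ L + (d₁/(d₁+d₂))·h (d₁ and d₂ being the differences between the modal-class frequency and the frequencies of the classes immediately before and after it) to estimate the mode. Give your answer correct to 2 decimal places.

Modal class: 200 to under 250 (highest frequency 32).
d₁ = 32 − 27 = 5, d₂ = 32 − 19 = 13
Mode ≈ 200 + (5/(5+13)) × 50 = 200 + 13.8889 = 213.8889

213.89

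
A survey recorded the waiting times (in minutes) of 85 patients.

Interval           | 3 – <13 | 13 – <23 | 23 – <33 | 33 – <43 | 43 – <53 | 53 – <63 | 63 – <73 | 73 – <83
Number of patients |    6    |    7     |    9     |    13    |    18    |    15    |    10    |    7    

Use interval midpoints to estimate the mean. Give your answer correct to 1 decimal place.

45.6

Midpoints: 8, 18, 28, 38, 48, 58, 68, 78
Σfm = 6×8 + 7×18 + 9×28 + 13×38 + 18×48 + 15×58 + 10×68 + 7×78 = 3880
n = Σf = 85
Mean = 3880 / 85 = 45.6471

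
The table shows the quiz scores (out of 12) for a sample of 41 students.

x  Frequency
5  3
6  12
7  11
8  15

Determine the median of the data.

7

Cumulative frequencies: 3, 15, 26, 41
n = 41, so the median is the value in position (n+1)/2 = 21.
Position 21 falls at value 7.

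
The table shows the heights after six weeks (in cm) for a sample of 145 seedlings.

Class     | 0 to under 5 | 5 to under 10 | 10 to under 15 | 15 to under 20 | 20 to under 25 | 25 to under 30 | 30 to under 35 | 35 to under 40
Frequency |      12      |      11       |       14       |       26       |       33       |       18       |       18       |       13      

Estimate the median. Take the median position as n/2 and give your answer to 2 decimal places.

Cumulative frequencies: 12, 23, 37, 63, 96, 114, 132, 145
n = 145; position = n/2 = 72.5.
This falls in the class 20 to under 25: L = 20, F = 63, f = 33, h = 5.
Median ≈ 20 + ((72.5 − 63) / 33) × 5 = 21.4394

21.44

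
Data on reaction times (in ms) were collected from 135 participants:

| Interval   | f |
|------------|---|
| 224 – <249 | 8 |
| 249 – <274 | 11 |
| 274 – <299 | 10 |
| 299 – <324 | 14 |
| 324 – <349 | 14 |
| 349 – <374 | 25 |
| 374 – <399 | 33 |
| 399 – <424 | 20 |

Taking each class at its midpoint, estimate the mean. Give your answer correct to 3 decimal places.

346.130

Midpoints: 236.5, 261.5, 286.5, 311.5, 336.5, 361.5, 386.5, 411.5
Σfm = 8×236.5 + 11×261.5 + 10×286.5 + 14×311.5 + 14×336.5 + 25×361.5 + 33×386.5 + 20×411.5 = 46727.5
n = Σf = 135
Mean = 46727.5 / 135 = 346.1296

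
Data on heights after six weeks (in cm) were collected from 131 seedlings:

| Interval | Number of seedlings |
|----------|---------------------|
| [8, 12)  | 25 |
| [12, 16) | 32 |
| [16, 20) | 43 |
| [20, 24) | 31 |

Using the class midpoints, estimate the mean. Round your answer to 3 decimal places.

16.443

Midpoints: 10, 14, 18, 22
Σfm = 25×10 + 32×14 + 43×18 + 31×22 = 2154
n = Σf = 131
Mean = 2154 / 131 = 16.4427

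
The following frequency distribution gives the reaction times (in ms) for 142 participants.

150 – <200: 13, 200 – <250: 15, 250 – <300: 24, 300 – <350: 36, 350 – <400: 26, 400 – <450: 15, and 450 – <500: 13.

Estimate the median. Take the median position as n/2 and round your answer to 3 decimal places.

Cumulative frequencies: 13, 28, 52, 88, 114, 129, 142
n = 142; position = n/2 = 71.
This falls in the class 300 – <350: L = 300, F = 52, f = 36, h = 50.
Median ≈ 300 + ((71 − 52) / 36) × 50 = 326.3889

326.389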